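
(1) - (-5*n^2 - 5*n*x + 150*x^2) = 5*n^2 + 5*n*x - 150*x^2 + 1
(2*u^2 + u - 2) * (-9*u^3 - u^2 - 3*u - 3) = -18*u^5 - 11*u^4 + 11*u^3 - 7*u^2 + 3*u + 6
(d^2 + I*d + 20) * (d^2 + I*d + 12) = d^4 + 2*I*d^3 + 31*d^2 + 32*I*d + 240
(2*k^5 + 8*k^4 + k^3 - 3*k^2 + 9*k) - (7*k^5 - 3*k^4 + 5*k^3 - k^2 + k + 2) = -5*k^5 + 11*k^4 - 4*k^3 - 2*k^2 + 8*k - 2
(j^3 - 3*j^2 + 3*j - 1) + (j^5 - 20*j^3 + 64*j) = j^5 - 19*j^3 - 3*j^2 + 67*j - 1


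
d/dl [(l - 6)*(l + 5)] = 2*l - 1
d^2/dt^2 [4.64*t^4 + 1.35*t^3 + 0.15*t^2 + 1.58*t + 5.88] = 55.68*t^2 + 8.1*t + 0.3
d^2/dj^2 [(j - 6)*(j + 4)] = 2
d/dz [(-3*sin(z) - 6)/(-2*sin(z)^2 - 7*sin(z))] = 6*(-4*sin(z) + cos(z)^2 - 8)*cos(z)/((2*sin(z) + 7)^2*sin(z)^2)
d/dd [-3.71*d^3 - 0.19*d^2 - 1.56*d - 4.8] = -11.13*d^2 - 0.38*d - 1.56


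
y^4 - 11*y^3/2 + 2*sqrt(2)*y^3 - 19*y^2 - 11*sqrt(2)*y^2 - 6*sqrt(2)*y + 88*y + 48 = (y - 6)*(y + 1/2)*(y - 2*sqrt(2))*(y + 4*sqrt(2))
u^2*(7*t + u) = 7*t*u^2 + u^3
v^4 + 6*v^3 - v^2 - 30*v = v*(v - 2)*(v + 3)*(v + 5)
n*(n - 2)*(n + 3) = n^3 + n^2 - 6*n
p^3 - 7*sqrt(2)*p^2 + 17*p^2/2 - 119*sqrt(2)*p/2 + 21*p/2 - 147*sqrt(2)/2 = (p + 3/2)*(p + 7)*(p - 7*sqrt(2))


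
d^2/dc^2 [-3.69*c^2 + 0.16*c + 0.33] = -7.38000000000000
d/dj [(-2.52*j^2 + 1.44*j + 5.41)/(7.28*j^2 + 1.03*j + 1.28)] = (-13.0788*j^2 - 85.2208*j - 3.7291)/(52.9984*j^4 + 14.9968*j^3 + 19.6977*j^2 + 2.6368*j + 1.6384)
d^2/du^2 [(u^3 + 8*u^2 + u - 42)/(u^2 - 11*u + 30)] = 72*(5*u^3 - 51*u^2 + 111*u + 103)/(u^6 - 33*u^5 + 453*u^4 - 3311*u^3 + 13590*u^2 - 29700*u + 27000)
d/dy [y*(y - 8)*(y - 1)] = 3*y^2 - 18*y + 8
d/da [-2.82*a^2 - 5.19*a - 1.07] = -5.64*a - 5.19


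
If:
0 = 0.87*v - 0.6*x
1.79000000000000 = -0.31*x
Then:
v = -3.98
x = -5.77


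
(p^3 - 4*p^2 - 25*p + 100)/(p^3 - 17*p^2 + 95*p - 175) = (p^2 + p - 20)/(p^2 - 12*p + 35)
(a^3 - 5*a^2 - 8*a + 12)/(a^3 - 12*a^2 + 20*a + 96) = (a - 1)/(a - 8)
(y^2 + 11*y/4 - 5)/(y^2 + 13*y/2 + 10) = (4*y - 5)/(2*(2*y + 5))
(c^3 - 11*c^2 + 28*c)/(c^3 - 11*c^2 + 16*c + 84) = c*(c - 4)/(c^2 - 4*c - 12)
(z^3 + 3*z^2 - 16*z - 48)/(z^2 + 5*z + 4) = (z^2 - z - 12)/(z + 1)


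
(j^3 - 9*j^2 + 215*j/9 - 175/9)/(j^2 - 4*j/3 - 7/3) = (3*j^2 - 20*j + 25)/(3*(j + 1))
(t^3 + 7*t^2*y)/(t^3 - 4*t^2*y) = (t + 7*y)/(t - 4*y)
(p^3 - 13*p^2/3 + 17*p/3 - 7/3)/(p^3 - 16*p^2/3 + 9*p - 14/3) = (p - 1)/(p - 2)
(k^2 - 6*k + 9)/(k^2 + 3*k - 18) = (k - 3)/(k + 6)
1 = 1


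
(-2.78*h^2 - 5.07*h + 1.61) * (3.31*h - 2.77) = -9.2018*h^3 - 9.0811*h^2 + 19.373*h - 4.4597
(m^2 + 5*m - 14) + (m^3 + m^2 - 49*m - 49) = m^3 + 2*m^2 - 44*m - 63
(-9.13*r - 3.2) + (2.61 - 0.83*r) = -9.96*r - 0.59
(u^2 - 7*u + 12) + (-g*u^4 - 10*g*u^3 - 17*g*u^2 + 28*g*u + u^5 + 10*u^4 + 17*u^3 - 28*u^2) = -g*u^4 - 10*g*u^3 - 17*g*u^2 + 28*g*u + u^5 + 10*u^4 + 17*u^3 - 27*u^2 - 7*u + 12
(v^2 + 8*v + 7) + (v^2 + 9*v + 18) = 2*v^2 + 17*v + 25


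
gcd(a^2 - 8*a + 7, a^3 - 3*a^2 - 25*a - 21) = a - 7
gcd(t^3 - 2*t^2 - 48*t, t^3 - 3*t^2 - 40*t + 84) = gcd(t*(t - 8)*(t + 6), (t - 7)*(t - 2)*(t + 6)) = t + 6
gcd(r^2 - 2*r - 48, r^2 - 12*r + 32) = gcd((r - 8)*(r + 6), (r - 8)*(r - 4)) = r - 8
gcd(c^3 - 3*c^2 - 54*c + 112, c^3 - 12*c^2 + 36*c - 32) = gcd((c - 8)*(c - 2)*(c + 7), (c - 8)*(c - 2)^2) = c^2 - 10*c + 16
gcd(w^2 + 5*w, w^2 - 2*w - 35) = w + 5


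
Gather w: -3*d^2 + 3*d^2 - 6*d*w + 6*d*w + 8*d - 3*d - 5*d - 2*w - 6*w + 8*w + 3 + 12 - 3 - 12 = 0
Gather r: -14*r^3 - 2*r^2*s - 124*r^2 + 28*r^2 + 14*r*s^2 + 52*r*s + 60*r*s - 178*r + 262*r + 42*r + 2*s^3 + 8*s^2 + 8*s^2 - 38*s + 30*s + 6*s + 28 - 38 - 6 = -14*r^3 + r^2*(-2*s - 96) + r*(14*s^2 + 112*s + 126) + 2*s^3 + 16*s^2 - 2*s - 16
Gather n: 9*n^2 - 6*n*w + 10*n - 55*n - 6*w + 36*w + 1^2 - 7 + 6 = 9*n^2 + n*(-6*w - 45) + 30*w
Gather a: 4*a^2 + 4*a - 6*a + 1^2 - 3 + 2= 4*a^2 - 2*a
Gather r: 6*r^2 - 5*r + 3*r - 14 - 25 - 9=6*r^2 - 2*r - 48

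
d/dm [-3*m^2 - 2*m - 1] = -6*m - 2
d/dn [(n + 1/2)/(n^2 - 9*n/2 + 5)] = (-4*n^2 - 4*n + 29)/(4*n^4 - 36*n^3 + 121*n^2 - 180*n + 100)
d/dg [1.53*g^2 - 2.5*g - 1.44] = 3.06*g - 2.5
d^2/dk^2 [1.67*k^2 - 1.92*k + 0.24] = 3.34000000000000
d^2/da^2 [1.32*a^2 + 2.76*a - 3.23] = 2.64000000000000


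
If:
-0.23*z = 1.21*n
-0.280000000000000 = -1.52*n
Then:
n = 0.18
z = -0.97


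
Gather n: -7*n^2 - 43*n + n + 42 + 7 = -7*n^2 - 42*n + 49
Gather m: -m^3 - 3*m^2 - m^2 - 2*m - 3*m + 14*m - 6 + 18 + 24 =-m^3 - 4*m^2 + 9*m + 36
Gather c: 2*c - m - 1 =2*c - m - 1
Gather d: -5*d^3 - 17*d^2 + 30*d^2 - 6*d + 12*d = -5*d^3 + 13*d^2 + 6*d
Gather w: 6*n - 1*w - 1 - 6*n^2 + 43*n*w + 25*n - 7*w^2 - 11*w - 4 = -6*n^2 + 31*n - 7*w^2 + w*(43*n - 12) - 5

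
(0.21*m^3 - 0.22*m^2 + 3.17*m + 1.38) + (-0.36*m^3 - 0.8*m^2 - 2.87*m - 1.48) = -0.15*m^3 - 1.02*m^2 + 0.3*m - 0.1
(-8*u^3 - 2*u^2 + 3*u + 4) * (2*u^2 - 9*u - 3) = -16*u^5 + 68*u^4 + 48*u^3 - 13*u^2 - 45*u - 12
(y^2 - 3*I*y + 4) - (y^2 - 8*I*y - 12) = 5*I*y + 16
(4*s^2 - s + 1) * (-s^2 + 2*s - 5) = -4*s^4 + 9*s^3 - 23*s^2 + 7*s - 5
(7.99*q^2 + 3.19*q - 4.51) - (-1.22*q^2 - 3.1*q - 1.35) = 9.21*q^2 + 6.29*q - 3.16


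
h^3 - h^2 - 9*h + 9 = (h - 3)*(h - 1)*(h + 3)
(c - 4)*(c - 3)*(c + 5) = c^3 - 2*c^2 - 23*c + 60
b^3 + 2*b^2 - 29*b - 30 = (b - 5)*(b + 1)*(b + 6)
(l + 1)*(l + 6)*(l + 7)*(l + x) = l^4 + l^3*x + 14*l^3 + 14*l^2*x + 55*l^2 + 55*l*x + 42*l + 42*x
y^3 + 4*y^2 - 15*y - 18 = (y - 3)*(y + 1)*(y + 6)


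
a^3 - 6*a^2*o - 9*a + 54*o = (a - 3)*(a + 3)*(a - 6*o)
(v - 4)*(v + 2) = v^2 - 2*v - 8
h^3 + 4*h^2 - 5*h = h*(h - 1)*(h + 5)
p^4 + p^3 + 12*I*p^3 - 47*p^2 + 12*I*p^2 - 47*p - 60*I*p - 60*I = (p + 1)*(p + 3*I)*(p + 4*I)*(p + 5*I)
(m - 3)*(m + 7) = m^2 + 4*m - 21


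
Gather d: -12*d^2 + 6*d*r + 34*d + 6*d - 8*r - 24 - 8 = -12*d^2 + d*(6*r + 40) - 8*r - 32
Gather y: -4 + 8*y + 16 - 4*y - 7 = 4*y + 5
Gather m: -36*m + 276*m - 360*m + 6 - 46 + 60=20 - 120*m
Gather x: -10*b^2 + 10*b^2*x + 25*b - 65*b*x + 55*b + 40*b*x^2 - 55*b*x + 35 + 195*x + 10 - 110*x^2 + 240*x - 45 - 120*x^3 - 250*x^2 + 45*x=-10*b^2 + 80*b - 120*x^3 + x^2*(40*b - 360) + x*(10*b^2 - 120*b + 480)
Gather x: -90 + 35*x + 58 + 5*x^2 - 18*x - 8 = 5*x^2 + 17*x - 40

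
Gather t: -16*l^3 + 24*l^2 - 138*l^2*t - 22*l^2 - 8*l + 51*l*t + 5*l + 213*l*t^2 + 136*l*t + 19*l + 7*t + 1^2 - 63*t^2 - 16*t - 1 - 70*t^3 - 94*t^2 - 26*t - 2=-16*l^3 + 2*l^2 + 16*l - 70*t^3 + t^2*(213*l - 157) + t*(-138*l^2 + 187*l - 35) - 2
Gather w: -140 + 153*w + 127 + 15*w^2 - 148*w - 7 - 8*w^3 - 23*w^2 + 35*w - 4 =-8*w^3 - 8*w^2 + 40*w - 24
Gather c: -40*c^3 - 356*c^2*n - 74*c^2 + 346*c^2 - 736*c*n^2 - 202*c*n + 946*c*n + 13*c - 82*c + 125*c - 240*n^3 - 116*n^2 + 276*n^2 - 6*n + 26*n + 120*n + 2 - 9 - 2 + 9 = -40*c^3 + c^2*(272 - 356*n) + c*(-736*n^2 + 744*n + 56) - 240*n^3 + 160*n^2 + 140*n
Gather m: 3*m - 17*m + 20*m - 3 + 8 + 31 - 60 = 6*m - 24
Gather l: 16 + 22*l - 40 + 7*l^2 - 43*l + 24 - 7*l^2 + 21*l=0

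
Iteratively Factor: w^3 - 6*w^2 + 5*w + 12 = (w + 1)*(w^2 - 7*w + 12) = (w - 3)*(w + 1)*(w - 4)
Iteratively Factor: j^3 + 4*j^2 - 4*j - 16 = (j - 2)*(j^2 + 6*j + 8) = (j - 2)*(j + 4)*(j + 2)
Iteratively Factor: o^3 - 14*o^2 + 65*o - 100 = (o - 5)*(o^2 - 9*o + 20) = (o - 5)*(o - 4)*(o - 5)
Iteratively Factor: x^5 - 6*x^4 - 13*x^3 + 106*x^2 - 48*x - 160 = (x + 4)*(x^4 - 10*x^3 + 27*x^2 - 2*x - 40) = (x - 5)*(x + 4)*(x^3 - 5*x^2 + 2*x + 8) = (x - 5)*(x - 2)*(x + 4)*(x^2 - 3*x - 4) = (x - 5)*(x - 4)*(x - 2)*(x + 4)*(x + 1)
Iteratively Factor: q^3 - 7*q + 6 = (q - 2)*(q^2 + 2*q - 3) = (q - 2)*(q + 3)*(q - 1)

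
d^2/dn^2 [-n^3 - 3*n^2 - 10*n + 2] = -6*n - 6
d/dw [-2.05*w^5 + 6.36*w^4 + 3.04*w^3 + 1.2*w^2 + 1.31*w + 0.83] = -10.25*w^4 + 25.44*w^3 + 9.12*w^2 + 2.4*w + 1.31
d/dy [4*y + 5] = 4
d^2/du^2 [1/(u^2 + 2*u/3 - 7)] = 6*(-9*u^2 - 6*u + 4*(3*u + 1)^2 + 63)/(3*u^2 + 2*u - 21)^3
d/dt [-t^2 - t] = -2*t - 1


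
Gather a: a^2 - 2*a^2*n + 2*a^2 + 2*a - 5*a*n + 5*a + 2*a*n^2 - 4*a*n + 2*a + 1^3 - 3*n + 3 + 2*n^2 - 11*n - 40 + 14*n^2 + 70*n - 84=a^2*(3 - 2*n) + a*(2*n^2 - 9*n + 9) + 16*n^2 + 56*n - 120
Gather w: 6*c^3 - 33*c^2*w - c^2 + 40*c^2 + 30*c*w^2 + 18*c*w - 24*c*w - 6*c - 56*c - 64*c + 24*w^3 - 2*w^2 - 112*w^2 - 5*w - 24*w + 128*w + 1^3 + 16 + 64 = 6*c^3 + 39*c^2 - 126*c + 24*w^3 + w^2*(30*c - 114) + w*(-33*c^2 - 6*c + 99) + 81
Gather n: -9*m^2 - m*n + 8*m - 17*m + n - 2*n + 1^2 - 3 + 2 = -9*m^2 - 9*m + n*(-m - 1)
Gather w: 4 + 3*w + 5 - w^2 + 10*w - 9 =-w^2 + 13*w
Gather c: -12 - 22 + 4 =-30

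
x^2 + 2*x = x*(x + 2)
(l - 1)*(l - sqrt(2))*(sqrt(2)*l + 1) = sqrt(2)*l^3 - sqrt(2)*l^2 - l^2 - sqrt(2)*l + l + sqrt(2)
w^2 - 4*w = w*(w - 4)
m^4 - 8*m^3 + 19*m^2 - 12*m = m*(m - 4)*(m - 3)*(m - 1)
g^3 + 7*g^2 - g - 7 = (g - 1)*(g + 1)*(g + 7)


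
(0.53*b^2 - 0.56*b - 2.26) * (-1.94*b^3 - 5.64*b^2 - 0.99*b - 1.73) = -1.0282*b^5 - 1.9028*b^4 + 7.0181*b^3 + 12.3839*b^2 + 3.2062*b + 3.9098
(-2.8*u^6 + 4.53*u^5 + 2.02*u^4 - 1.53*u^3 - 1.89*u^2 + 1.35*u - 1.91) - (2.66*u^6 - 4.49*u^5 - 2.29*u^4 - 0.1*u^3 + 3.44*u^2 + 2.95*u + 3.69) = -5.46*u^6 + 9.02*u^5 + 4.31*u^4 - 1.43*u^3 - 5.33*u^2 - 1.6*u - 5.6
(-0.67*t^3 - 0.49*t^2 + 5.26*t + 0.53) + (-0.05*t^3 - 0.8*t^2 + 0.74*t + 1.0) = -0.72*t^3 - 1.29*t^2 + 6.0*t + 1.53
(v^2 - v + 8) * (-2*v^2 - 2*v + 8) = -2*v^4 - 6*v^2 - 24*v + 64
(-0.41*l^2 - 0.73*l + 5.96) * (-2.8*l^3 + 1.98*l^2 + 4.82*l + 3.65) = 1.148*l^5 + 1.2322*l^4 - 20.1096*l^3 + 6.7857*l^2 + 26.0627*l + 21.754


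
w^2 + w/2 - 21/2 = (w - 3)*(w + 7/2)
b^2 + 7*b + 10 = (b + 2)*(b + 5)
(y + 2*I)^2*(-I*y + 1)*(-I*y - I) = -y^4 - y^3 - 5*I*y^3 + 8*y^2 - 5*I*y^2 + 8*y + 4*I*y + 4*I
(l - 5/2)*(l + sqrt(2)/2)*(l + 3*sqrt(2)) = l^3 - 5*l^2/2 + 7*sqrt(2)*l^2/2 - 35*sqrt(2)*l/4 + 3*l - 15/2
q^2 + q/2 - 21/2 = (q - 3)*(q + 7/2)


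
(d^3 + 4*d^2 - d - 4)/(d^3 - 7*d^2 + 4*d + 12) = (d^2 + 3*d - 4)/(d^2 - 8*d + 12)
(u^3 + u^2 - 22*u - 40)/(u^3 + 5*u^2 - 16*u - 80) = (u^2 - 3*u - 10)/(u^2 + u - 20)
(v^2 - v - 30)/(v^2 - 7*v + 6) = (v + 5)/(v - 1)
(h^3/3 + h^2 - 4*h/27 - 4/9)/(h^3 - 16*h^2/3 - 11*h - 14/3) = (3*h^2 + 7*h - 6)/(9*(h^2 - 6*h - 7))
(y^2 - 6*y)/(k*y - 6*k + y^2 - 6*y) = y/(k + y)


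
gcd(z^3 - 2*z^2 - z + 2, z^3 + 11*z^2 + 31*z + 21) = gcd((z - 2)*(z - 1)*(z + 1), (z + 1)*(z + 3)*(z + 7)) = z + 1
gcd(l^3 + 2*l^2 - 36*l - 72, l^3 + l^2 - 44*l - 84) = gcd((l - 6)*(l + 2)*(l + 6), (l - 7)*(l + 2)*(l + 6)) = l^2 + 8*l + 12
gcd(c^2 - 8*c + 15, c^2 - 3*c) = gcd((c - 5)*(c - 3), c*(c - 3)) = c - 3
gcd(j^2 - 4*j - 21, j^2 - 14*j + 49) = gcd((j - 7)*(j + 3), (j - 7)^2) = j - 7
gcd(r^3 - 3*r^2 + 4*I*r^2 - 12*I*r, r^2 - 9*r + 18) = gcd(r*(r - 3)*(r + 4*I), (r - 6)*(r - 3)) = r - 3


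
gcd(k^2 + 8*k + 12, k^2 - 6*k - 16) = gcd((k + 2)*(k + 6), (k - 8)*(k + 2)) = k + 2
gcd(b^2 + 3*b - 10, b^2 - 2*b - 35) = b + 5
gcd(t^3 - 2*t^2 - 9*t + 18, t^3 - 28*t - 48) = 1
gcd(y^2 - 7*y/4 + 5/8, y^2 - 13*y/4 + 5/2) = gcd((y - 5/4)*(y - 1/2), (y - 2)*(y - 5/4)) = y - 5/4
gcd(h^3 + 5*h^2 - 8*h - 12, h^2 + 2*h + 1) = h + 1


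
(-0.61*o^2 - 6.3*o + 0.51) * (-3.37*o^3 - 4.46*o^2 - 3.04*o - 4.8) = 2.0557*o^5 + 23.9516*o^4 + 28.2337*o^3 + 19.8054*o^2 + 28.6896*o - 2.448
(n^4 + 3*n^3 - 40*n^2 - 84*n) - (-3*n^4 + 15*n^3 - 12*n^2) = 4*n^4 - 12*n^3 - 28*n^2 - 84*n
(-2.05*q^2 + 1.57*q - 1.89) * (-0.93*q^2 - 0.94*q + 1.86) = 1.9065*q^4 + 0.4669*q^3 - 3.5311*q^2 + 4.6968*q - 3.5154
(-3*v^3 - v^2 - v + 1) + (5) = -3*v^3 - v^2 - v + 6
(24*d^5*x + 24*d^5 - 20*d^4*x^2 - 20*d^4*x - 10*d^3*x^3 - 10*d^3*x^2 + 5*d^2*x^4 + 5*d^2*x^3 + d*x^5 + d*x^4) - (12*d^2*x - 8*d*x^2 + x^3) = 24*d^5*x + 24*d^5 - 20*d^4*x^2 - 20*d^4*x - 10*d^3*x^3 - 10*d^3*x^2 + 5*d^2*x^4 + 5*d^2*x^3 - 12*d^2*x + d*x^5 + d*x^4 + 8*d*x^2 - x^3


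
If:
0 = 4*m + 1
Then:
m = -1/4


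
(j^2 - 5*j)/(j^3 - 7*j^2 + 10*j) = 1/(j - 2)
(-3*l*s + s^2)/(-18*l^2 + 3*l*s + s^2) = s/(6*l + s)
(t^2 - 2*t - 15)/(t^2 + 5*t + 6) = (t - 5)/(t + 2)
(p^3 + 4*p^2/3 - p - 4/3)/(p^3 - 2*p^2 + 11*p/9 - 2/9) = 3*(3*p^2 + 7*p + 4)/(9*p^2 - 9*p + 2)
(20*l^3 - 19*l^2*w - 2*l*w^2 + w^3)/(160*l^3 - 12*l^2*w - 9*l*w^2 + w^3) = (-l + w)/(-8*l + w)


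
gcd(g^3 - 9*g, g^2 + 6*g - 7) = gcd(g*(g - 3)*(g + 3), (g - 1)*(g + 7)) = 1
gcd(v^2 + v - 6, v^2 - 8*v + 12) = v - 2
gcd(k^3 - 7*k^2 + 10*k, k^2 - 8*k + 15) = k - 5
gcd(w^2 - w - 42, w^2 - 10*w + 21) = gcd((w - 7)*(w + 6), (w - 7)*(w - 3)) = w - 7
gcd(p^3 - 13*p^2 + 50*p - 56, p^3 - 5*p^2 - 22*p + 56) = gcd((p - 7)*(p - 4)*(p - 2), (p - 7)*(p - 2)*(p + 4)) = p^2 - 9*p + 14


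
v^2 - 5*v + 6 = (v - 3)*(v - 2)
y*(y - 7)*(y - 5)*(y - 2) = y^4 - 14*y^3 + 59*y^2 - 70*y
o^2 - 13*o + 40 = (o - 8)*(o - 5)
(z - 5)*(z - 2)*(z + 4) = z^3 - 3*z^2 - 18*z + 40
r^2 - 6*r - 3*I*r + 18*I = (r - 6)*(r - 3*I)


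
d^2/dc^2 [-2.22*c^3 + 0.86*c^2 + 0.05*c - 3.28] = 1.72 - 13.32*c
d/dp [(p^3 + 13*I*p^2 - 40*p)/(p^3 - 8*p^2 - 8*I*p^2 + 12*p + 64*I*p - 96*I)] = (p^4*(-8 - 21*I) + p^3*(104 + 128*I) + p^2*(-1152 - 452*I) + 2496*p + 3840*I)/(p^6 + p^5*(-16 - 16*I) + p^4*(24 + 256*I) + p^3*(832 - 1408*I) + p^2*(-5488 + 3072*I) + p*(12288 - 2304*I) - 9216)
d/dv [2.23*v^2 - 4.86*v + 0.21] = 4.46*v - 4.86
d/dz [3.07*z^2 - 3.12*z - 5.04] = 6.14*z - 3.12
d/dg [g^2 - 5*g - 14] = 2*g - 5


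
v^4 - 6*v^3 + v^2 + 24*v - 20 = (v - 5)*(v - 2)*(v - 1)*(v + 2)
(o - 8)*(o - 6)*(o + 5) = o^3 - 9*o^2 - 22*o + 240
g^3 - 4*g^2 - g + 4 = (g - 4)*(g - 1)*(g + 1)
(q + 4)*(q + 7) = q^2 + 11*q + 28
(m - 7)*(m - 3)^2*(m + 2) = m^4 - 11*m^3 + 25*m^2 + 39*m - 126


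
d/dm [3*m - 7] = 3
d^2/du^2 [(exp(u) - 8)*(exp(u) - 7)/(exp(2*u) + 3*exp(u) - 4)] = (-18*exp(4*u) + 294*exp(3*u) + 108*exp(2*u) + 1284*exp(u) + 432)*exp(u)/(exp(6*u) + 9*exp(5*u) + 15*exp(4*u) - 45*exp(3*u) - 60*exp(2*u) + 144*exp(u) - 64)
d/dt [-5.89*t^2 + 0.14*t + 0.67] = 0.14 - 11.78*t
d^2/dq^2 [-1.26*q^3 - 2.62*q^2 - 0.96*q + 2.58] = -7.56*q - 5.24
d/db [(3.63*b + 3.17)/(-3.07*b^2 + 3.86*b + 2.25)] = (11.1441*b^2 + 19.4638*b - 4.0687)/(9.4249*b^4 - 23.7004*b^3 + 1.0846*b^2 + 17.37*b + 5.0625)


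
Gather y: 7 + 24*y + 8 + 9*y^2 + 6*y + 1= 9*y^2 + 30*y + 16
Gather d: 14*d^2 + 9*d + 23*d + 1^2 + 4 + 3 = 14*d^2 + 32*d + 8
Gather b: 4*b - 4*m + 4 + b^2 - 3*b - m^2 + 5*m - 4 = b^2 + b - m^2 + m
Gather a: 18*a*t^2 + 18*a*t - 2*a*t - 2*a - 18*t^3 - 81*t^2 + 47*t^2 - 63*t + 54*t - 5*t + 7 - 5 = a*(18*t^2 + 16*t - 2) - 18*t^3 - 34*t^2 - 14*t + 2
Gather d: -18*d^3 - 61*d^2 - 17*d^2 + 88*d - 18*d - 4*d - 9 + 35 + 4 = -18*d^3 - 78*d^2 + 66*d + 30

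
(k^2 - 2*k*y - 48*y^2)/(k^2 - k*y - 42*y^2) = (-k + 8*y)/(-k + 7*y)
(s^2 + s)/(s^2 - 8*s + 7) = s*(s + 1)/(s^2 - 8*s + 7)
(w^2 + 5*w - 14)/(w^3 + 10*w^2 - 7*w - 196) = (w - 2)/(w^2 + 3*w - 28)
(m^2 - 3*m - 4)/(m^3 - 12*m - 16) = (m + 1)/(m^2 + 4*m + 4)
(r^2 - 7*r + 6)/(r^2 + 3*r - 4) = (r - 6)/(r + 4)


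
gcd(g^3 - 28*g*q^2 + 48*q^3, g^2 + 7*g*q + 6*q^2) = g + 6*q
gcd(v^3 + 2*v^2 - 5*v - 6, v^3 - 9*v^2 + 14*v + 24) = v + 1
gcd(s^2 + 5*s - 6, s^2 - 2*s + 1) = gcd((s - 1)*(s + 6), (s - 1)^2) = s - 1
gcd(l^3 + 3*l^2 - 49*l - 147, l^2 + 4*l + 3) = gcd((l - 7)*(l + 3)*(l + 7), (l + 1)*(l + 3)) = l + 3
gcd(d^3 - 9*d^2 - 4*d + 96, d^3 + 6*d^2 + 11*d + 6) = d + 3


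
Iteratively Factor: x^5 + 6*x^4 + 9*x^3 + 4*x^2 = (x)*(x^4 + 6*x^3 + 9*x^2 + 4*x) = x*(x + 4)*(x^3 + 2*x^2 + x) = x*(x + 1)*(x + 4)*(x^2 + x) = x^2*(x + 1)*(x + 4)*(x + 1)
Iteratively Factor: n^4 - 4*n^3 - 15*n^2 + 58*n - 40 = (n - 5)*(n^3 + n^2 - 10*n + 8) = (n - 5)*(n + 4)*(n^2 - 3*n + 2) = (n - 5)*(n - 2)*(n + 4)*(n - 1)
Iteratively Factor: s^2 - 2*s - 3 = (s - 3)*(s + 1)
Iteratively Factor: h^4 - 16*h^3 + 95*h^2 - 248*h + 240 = (h - 3)*(h^3 - 13*h^2 + 56*h - 80) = (h - 4)*(h - 3)*(h^2 - 9*h + 20) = (h - 5)*(h - 4)*(h - 3)*(h - 4)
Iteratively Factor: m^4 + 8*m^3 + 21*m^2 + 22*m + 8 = (m + 4)*(m^3 + 4*m^2 + 5*m + 2) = (m + 1)*(m + 4)*(m^2 + 3*m + 2) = (m + 1)^2*(m + 4)*(m + 2)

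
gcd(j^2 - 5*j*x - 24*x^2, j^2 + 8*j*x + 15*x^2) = j + 3*x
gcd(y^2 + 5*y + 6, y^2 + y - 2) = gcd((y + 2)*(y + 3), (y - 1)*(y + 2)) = y + 2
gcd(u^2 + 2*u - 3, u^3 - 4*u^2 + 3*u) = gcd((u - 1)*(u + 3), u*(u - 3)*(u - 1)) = u - 1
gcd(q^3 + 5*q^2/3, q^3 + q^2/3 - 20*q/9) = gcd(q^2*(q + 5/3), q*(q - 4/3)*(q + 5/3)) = q^2 + 5*q/3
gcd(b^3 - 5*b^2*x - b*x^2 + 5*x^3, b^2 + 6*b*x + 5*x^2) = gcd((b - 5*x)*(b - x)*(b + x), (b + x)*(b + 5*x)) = b + x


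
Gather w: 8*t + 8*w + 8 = 8*t + 8*w + 8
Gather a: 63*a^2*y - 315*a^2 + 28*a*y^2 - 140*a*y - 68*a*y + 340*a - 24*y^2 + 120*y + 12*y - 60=a^2*(63*y - 315) + a*(28*y^2 - 208*y + 340) - 24*y^2 + 132*y - 60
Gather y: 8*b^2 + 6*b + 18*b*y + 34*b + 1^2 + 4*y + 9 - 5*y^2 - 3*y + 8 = 8*b^2 + 40*b - 5*y^2 + y*(18*b + 1) + 18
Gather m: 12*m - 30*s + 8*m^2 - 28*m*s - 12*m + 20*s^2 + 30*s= 8*m^2 - 28*m*s + 20*s^2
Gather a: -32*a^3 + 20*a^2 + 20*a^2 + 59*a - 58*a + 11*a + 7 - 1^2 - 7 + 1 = -32*a^3 + 40*a^2 + 12*a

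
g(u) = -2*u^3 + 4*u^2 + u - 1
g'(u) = -6*u^2 + 8*u + 1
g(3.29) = -25.64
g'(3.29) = -37.62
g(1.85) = 1.88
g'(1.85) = -4.74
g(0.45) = 0.08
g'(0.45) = 3.38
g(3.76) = -47.00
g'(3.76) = -53.75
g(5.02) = -148.19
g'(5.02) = -110.04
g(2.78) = -10.28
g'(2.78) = -23.13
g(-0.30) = -0.89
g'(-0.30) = -1.94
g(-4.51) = 259.32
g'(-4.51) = -157.12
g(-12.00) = 4019.00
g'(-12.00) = -959.00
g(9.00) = -1126.00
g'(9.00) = -413.00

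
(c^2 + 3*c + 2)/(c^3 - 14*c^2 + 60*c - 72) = (c^2 + 3*c + 2)/(c^3 - 14*c^2 + 60*c - 72)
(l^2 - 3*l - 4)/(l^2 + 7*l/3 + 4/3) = 3*(l - 4)/(3*l + 4)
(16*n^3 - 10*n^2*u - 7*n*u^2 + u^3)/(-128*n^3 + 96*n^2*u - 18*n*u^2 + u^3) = (-2*n^2 + n*u + u^2)/(16*n^2 - 10*n*u + u^2)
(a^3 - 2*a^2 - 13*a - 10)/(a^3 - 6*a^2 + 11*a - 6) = (a^3 - 2*a^2 - 13*a - 10)/(a^3 - 6*a^2 + 11*a - 6)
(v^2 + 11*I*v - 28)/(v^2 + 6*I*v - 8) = (v + 7*I)/(v + 2*I)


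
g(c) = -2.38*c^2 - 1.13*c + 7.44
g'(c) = -4.76*c - 1.13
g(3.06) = -18.30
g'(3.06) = -15.70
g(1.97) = -4.02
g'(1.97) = -10.51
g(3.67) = -28.76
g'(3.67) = -18.60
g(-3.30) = -14.75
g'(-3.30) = 14.58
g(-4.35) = -32.68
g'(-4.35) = 19.58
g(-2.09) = -0.59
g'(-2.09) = 8.82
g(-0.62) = 7.23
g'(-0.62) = 1.82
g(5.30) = -65.40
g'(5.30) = -26.36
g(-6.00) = -71.46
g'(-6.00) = 27.43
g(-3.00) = -10.59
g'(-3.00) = 13.15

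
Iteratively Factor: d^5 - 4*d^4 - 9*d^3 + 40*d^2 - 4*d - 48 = (d + 1)*(d^4 - 5*d^3 - 4*d^2 + 44*d - 48) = (d - 2)*(d + 1)*(d^3 - 3*d^2 - 10*d + 24) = (d - 2)*(d + 1)*(d + 3)*(d^2 - 6*d + 8) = (d - 2)^2*(d + 1)*(d + 3)*(d - 4)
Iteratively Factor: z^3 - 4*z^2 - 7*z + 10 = (z - 5)*(z^2 + z - 2) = (z - 5)*(z - 1)*(z + 2)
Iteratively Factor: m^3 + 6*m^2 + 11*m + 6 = (m + 1)*(m^2 + 5*m + 6) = (m + 1)*(m + 2)*(m + 3)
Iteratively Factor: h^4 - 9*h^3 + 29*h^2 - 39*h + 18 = (h - 3)*(h^3 - 6*h^2 + 11*h - 6) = (h - 3)*(h - 2)*(h^2 - 4*h + 3) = (h - 3)*(h - 2)*(h - 1)*(h - 3)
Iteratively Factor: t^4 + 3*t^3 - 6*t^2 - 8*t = (t - 2)*(t^3 + 5*t^2 + 4*t) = (t - 2)*(t + 4)*(t^2 + t) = (t - 2)*(t + 1)*(t + 4)*(t)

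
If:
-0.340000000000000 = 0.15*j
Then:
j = -2.27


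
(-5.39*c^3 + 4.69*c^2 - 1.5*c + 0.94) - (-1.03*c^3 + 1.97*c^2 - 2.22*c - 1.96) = -4.36*c^3 + 2.72*c^2 + 0.72*c + 2.9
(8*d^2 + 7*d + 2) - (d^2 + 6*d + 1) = 7*d^2 + d + 1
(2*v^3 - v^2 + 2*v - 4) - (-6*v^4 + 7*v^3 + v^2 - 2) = 6*v^4 - 5*v^3 - 2*v^2 + 2*v - 2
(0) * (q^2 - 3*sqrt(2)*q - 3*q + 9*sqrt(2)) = 0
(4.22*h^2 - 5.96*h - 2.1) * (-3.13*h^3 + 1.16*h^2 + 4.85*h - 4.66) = -13.2086*h^5 + 23.55*h^4 + 20.1264*h^3 - 51.0072*h^2 + 17.5886*h + 9.786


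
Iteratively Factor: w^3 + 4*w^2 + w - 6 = (w + 3)*(w^2 + w - 2) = (w - 1)*(w + 3)*(w + 2)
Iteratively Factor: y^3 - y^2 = (y - 1)*(y^2) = y*(y - 1)*(y)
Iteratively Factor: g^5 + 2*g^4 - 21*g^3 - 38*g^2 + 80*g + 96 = (g - 2)*(g^4 + 4*g^3 - 13*g^2 - 64*g - 48) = (g - 2)*(g + 3)*(g^3 + g^2 - 16*g - 16) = (g - 2)*(g + 1)*(g + 3)*(g^2 - 16) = (g - 4)*(g - 2)*(g + 1)*(g + 3)*(g + 4)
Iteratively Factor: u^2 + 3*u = (u + 3)*(u)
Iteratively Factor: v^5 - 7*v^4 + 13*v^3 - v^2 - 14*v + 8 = (v - 4)*(v^4 - 3*v^3 + v^2 + 3*v - 2) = (v - 4)*(v - 2)*(v^3 - v^2 - v + 1) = (v - 4)*(v - 2)*(v - 1)*(v^2 - 1) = (v - 4)*(v - 2)*(v - 1)*(v + 1)*(v - 1)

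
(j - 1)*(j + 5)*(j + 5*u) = j^3 + 5*j^2*u + 4*j^2 + 20*j*u - 5*j - 25*u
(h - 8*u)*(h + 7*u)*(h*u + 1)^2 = h^4*u^2 - h^3*u^3 + 2*h^3*u - 56*h^2*u^4 - 2*h^2*u^2 + h^2 - 112*h*u^3 - h*u - 56*u^2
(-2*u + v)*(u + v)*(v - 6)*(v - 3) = -2*u^2*v^2 + 18*u^2*v - 36*u^2 - u*v^3 + 9*u*v^2 - 18*u*v + v^4 - 9*v^3 + 18*v^2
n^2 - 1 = (n - 1)*(n + 1)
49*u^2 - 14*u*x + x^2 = (-7*u + x)^2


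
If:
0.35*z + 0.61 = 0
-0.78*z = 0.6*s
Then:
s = 2.27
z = -1.74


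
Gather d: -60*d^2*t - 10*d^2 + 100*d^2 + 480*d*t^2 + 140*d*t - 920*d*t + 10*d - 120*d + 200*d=d^2*(90 - 60*t) + d*(480*t^2 - 780*t + 90)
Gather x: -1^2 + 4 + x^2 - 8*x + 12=x^2 - 8*x + 15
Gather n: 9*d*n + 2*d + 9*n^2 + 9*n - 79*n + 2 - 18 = 2*d + 9*n^2 + n*(9*d - 70) - 16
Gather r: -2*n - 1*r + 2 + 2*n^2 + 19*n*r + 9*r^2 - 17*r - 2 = 2*n^2 - 2*n + 9*r^2 + r*(19*n - 18)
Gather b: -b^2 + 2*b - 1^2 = -b^2 + 2*b - 1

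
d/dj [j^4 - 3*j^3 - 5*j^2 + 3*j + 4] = 4*j^3 - 9*j^2 - 10*j + 3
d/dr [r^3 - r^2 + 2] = r*(3*r - 2)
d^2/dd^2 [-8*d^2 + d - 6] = -16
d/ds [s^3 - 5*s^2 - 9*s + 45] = 3*s^2 - 10*s - 9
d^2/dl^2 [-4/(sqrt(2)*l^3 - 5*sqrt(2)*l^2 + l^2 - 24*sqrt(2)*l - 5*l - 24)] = 8*((3*sqrt(2)*l - 5*sqrt(2) + 1)*(-sqrt(2)*l^3 - l^2 + 5*sqrt(2)*l^2 + 5*l + 24*sqrt(2)*l + 24) + (-3*sqrt(2)*l^2 - 2*l + 10*sqrt(2)*l + 5 + 24*sqrt(2))^2)/(-sqrt(2)*l^3 - l^2 + 5*sqrt(2)*l^2 + 5*l + 24*sqrt(2)*l + 24)^3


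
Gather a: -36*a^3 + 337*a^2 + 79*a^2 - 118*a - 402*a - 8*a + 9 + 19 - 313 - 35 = -36*a^3 + 416*a^2 - 528*a - 320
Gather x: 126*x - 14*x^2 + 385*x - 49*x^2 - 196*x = -63*x^2 + 315*x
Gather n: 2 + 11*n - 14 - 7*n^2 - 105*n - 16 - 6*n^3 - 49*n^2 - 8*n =-6*n^3 - 56*n^2 - 102*n - 28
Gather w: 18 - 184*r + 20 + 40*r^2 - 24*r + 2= 40*r^2 - 208*r + 40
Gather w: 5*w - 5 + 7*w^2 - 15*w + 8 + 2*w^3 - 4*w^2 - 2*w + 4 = 2*w^3 + 3*w^2 - 12*w + 7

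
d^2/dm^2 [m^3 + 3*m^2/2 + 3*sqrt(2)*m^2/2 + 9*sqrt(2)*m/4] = 6*m + 3 + 3*sqrt(2)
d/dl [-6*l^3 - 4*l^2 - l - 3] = -18*l^2 - 8*l - 1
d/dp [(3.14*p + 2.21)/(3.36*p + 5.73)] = (35.503776*p + 60.546618)/(3.36*p + 5.73)^3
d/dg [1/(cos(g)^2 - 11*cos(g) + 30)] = (2*cos(g) - 11)*sin(g)/(cos(g)^2 - 11*cos(g) + 30)^2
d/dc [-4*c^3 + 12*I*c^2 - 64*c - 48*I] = -12*c^2 + 24*I*c - 64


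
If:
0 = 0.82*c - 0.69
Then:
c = 0.84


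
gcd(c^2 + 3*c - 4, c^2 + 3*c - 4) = c^2 + 3*c - 4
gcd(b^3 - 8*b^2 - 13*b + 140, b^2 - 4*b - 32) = b + 4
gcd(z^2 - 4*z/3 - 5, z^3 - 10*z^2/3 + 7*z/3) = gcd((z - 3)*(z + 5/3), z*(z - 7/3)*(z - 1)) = 1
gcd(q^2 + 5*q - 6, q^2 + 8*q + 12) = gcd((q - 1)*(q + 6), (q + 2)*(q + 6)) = q + 6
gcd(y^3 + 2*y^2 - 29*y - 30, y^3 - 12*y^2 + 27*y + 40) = y^2 - 4*y - 5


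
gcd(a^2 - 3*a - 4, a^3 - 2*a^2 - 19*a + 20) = 1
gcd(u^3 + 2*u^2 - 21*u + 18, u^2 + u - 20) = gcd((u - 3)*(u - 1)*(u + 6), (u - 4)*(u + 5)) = 1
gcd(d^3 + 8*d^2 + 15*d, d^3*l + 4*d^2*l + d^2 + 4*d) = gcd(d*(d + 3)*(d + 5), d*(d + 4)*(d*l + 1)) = d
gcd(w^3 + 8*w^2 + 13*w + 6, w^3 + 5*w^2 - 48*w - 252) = w + 6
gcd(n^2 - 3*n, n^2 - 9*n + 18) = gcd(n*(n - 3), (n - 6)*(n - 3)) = n - 3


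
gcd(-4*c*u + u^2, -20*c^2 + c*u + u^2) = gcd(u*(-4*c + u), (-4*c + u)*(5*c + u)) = -4*c + u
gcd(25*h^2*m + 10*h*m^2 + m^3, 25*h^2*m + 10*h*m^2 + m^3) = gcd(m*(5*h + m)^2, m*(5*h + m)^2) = 25*h^2*m + 10*h*m^2 + m^3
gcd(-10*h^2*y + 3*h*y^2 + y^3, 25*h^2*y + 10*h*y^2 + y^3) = 5*h*y + y^2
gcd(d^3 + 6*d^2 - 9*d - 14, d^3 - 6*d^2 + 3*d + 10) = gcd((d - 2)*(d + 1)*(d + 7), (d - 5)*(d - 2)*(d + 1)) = d^2 - d - 2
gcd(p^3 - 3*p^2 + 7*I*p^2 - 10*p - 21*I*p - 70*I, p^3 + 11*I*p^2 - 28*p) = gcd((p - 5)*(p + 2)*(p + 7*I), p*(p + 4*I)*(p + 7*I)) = p + 7*I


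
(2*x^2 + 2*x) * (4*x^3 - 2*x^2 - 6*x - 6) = 8*x^5 + 4*x^4 - 16*x^3 - 24*x^2 - 12*x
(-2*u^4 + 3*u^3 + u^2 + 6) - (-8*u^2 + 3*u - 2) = -2*u^4 + 3*u^3 + 9*u^2 - 3*u + 8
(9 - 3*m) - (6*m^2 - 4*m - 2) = -6*m^2 + m + 11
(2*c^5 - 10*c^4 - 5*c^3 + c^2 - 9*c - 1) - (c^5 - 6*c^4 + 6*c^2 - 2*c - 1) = c^5 - 4*c^4 - 5*c^3 - 5*c^2 - 7*c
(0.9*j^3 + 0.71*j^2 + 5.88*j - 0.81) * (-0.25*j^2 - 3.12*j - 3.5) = -0.225*j^5 - 2.9855*j^4 - 6.8352*j^3 - 20.6281*j^2 - 18.0528*j + 2.835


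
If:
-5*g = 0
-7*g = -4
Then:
No Solution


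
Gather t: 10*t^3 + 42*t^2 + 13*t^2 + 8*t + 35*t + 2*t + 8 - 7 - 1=10*t^3 + 55*t^2 + 45*t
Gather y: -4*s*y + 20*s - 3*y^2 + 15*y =20*s - 3*y^2 + y*(15 - 4*s)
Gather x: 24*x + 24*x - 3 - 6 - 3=48*x - 12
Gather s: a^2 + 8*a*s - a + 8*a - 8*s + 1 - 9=a^2 + 7*a + s*(8*a - 8) - 8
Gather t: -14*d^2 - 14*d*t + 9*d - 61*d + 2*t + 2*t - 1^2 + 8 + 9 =-14*d^2 - 52*d + t*(4 - 14*d) + 16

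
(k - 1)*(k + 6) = k^2 + 5*k - 6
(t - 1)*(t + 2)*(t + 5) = t^3 + 6*t^2 + 3*t - 10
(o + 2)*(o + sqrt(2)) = o^2 + sqrt(2)*o + 2*o + 2*sqrt(2)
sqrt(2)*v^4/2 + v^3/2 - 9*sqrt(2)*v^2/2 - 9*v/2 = v*(v - 3)*(v + 3)*(sqrt(2)*v/2 + 1/2)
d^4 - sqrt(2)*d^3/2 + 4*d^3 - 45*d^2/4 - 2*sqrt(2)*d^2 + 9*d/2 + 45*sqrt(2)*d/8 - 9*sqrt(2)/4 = (d - 3/2)*(d - 1/2)*(d + 6)*(d - sqrt(2)/2)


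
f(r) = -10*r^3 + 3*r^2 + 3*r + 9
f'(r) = -30*r^2 + 6*r + 3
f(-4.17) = 773.77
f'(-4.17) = -543.69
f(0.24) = 9.75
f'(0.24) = 2.71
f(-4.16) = 768.35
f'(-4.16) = -541.13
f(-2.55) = 186.67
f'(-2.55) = -207.38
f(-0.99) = 18.67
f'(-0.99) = -32.34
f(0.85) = 7.58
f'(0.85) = -13.58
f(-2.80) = 243.64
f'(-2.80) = -249.00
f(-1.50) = 45.00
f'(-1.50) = -73.50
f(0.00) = 9.00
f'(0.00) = 3.00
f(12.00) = -16803.00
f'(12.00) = -4245.00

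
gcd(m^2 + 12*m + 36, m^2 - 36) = m + 6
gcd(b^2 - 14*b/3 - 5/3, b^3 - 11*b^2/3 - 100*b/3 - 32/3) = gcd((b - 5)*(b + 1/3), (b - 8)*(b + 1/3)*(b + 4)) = b + 1/3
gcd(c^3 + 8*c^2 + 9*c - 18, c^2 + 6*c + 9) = c + 3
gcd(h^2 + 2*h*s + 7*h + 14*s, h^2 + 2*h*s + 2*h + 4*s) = h + 2*s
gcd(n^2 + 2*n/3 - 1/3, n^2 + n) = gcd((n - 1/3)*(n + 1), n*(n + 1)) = n + 1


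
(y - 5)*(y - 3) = y^2 - 8*y + 15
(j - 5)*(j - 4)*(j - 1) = j^3 - 10*j^2 + 29*j - 20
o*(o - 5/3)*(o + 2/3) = o^3 - o^2 - 10*o/9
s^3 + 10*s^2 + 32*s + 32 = (s + 2)*(s + 4)^2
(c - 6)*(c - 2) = c^2 - 8*c + 12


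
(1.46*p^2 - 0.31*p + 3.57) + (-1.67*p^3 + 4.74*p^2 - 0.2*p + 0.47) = -1.67*p^3 + 6.2*p^2 - 0.51*p + 4.04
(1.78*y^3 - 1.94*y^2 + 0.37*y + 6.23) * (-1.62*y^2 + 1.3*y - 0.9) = -2.8836*y^5 + 5.4568*y^4 - 4.7234*y^3 - 7.8656*y^2 + 7.766*y - 5.607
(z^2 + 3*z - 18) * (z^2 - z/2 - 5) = z^4 + 5*z^3/2 - 49*z^2/2 - 6*z + 90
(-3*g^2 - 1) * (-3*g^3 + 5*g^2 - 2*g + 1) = 9*g^5 - 15*g^4 + 9*g^3 - 8*g^2 + 2*g - 1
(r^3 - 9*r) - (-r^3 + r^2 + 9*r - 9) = 2*r^3 - r^2 - 18*r + 9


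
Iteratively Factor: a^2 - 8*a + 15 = (a - 3)*(a - 5)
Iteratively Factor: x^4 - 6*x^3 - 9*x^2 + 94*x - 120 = (x - 2)*(x^3 - 4*x^2 - 17*x + 60) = (x - 2)*(x + 4)*(x^2 - 8*x + 15) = (x - 5)*(x - 2)*(x + 4)*(x - 3)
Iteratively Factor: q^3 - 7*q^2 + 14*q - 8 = (q - 1)*(q^2 - 6*q + 8) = (q - 2)*(q - 1)*(q - 4)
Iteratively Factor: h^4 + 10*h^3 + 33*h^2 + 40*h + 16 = (h + 4)*(h^3 + 6*h^2 + 9*h + 4) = (h + 1)*(h + 4)*(h^2 + 5*h + 4) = (h + 1)^2*(h + 4)*(h + 4)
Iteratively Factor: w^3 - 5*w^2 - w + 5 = (w - 1)*(w^2 - 4*w - 5) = (w - 1)*(w + 1)*(w - 5)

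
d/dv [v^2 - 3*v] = 2*v - 3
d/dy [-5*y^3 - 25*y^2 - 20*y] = -15*y^2 - 50*y - 20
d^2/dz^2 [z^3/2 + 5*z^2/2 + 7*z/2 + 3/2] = 3*z + 5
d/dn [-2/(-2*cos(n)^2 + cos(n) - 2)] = 2*(4*cos(n) - 1)*sin(n)/(-cos(n) + cos(2*n) + 3)^2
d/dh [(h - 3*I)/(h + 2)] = (2 + 3*I)/(h + 2)^2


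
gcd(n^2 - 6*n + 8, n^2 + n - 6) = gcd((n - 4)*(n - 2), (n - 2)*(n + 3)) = n - 2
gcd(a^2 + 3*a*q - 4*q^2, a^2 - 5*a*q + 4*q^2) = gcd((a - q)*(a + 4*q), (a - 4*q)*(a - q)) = -a + q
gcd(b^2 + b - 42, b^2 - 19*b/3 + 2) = b - 6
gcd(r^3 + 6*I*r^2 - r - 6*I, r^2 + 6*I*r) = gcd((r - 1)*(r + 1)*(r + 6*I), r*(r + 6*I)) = r + 6*I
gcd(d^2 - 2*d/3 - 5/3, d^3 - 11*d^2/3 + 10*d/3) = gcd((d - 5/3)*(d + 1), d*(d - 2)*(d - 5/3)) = d - 5/3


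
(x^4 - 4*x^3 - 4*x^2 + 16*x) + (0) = x^4 - 4*x^3 - 4*x^2 + 16*x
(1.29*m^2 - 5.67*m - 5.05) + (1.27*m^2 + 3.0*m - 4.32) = 2.56*m^2 - 2.67*m - 9.37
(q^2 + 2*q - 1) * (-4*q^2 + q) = -4*q^4 - 7*q^3 + 6*q^2 - q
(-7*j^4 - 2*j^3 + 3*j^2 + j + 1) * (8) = -56*j^4 - 16*j^3 + 24*j^2 + 8*j + 8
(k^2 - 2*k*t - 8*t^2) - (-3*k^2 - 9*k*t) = 4*k^2 + 7*k*t - 8*t^2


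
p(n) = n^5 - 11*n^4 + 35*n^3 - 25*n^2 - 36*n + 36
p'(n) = 5*n^4 - 44*n^3 + 105*n^2 - 50*n - 36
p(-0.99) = 1.66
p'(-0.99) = 163.91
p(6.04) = 17.43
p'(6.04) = 451.75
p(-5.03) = -15131.04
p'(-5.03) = 11672.37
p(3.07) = -1.85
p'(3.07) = -28.86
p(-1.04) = -7.06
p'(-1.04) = 184.91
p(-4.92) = -13888.70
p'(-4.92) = 10921.62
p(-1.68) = -241.05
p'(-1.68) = 592.81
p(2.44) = 4.35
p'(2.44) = 5.18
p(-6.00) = -30240.00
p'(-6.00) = 20028.00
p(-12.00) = -540540.00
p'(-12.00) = 195396.00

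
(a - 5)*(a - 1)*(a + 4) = a^3 - 2*a^2 - 19*a + 20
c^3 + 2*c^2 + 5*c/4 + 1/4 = (c + 1/2)^2*(c + 1)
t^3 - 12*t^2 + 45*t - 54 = (t - 6)*(t - 3)^2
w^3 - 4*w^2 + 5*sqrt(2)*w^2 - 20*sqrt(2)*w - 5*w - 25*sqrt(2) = (w - 5)*(w + 1)*(w + 5*sqrt(2))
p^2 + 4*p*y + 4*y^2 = (p + 2*y)^2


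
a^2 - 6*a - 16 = (a - 8)*(a + 2)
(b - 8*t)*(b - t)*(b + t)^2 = b^4 - 7*b^3*t - 9*b^2*t^2 + 7*b*t^3 + 8*t^4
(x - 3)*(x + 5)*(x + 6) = x^3 + 8*x^2 - 3*x - 90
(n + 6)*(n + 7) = n^2 + 13*n + 42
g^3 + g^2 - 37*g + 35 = (g - 5)*(g - 1)*(g + 7)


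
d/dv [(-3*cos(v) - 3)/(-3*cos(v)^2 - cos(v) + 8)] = 9*(-sin(v)^2 + 2*cos(v) + 4)*sin(v)/(3*cos(v)^2 + cos(v) - 8)^2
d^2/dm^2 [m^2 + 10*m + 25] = 2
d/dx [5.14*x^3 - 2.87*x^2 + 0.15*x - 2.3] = 15.42*x^2 - 5.74*x + 0.15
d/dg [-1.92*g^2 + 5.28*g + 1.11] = 5.28 - 3.84*g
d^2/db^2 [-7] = 0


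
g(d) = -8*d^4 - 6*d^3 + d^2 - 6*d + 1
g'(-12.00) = 52674.00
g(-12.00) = -155303.00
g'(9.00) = -24774.00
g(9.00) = -56834.00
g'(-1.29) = 30.16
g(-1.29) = 1.13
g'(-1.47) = 53.81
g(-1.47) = -6.32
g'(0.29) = -7.71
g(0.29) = -0.86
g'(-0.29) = -7.31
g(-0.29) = 2.91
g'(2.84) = -878.50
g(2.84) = -665.84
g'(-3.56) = 1202.53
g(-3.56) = -979.22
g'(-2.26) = 266.92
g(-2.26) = -119.77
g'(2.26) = -462.80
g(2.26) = -285.41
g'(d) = -32*d^3 - 18*d^2 + 2*d - 6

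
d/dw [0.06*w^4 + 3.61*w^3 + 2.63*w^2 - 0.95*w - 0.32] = 0.24*w^3 + 10.83*w^2 + 5.26*w - 0.95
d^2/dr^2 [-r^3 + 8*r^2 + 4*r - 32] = 16 - 6*r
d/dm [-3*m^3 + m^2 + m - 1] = -9*m^2 + 2*m + 1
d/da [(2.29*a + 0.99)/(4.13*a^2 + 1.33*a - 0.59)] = (9.4577*a^2 + 3.0457*a - (2.29*a + 0.99)*(8.26*a + 1.33) - 1.3511)/(4.13*a^2 + 1.33*a - 0.59)^2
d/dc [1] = 0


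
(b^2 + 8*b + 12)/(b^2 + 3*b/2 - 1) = 2*(b + 6)/(2*b - 1)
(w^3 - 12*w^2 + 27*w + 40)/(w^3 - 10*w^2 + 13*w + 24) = (w - 5)/(w - 3)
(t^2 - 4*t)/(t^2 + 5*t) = (t - 4)/(t + 5)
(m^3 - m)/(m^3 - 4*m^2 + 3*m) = (m + 1)/(m - 3)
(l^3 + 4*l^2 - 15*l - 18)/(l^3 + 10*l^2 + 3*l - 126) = (l + 1)/(l + 7)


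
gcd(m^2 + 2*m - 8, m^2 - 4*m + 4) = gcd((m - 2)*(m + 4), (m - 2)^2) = m - 2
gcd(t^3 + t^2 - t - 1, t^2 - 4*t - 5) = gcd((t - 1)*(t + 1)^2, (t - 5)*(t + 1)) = t + 1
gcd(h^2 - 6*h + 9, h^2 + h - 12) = h - 3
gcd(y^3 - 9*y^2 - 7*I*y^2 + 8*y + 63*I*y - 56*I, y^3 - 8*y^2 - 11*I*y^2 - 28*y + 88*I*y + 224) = y^2 + y*(-8 - 7*I) + 56*I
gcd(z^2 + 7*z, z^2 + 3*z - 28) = z + 7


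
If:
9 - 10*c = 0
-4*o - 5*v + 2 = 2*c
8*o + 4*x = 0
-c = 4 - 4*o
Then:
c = 9/10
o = 49/40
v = -47/50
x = -49/20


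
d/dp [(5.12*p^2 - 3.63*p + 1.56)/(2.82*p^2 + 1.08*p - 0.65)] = (15.7662*p^2 - 15.4544*p + 0.6747)/(7.9524*p^4 + 6.0912*p^3 - 2.4996*p^2 - 1.404*p + 0.4225)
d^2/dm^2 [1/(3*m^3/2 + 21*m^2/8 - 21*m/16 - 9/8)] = 32*(-2*(12*m + 7)*(8*m^3 + 14*m^2 - 7*m - 6) + (24*m^2 + 28*m - 7)^2)/(3*(8*m^3 + 14*m^2 - 7*m - 6)^3)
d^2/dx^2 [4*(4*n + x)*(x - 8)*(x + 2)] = 32*n + 24*x - 48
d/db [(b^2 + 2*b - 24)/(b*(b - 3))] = (-5*b^2 + 48*b - 72)/(b^2*(b^2 - 6*b + 9))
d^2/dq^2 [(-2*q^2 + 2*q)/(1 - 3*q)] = -8/(27*q^3 - 27*q^2 + 9*q - 1)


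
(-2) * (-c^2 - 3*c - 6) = 2*c^2 + 6*c + 12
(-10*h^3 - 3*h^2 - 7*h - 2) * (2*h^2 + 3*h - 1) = -20*h^5 - 36*h^4 - 13*h^3 - 22*h^2 + h + 2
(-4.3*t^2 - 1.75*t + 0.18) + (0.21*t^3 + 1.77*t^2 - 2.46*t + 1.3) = 0.21*t^3 - 2.53*t^2 - 4.21*t + 1.48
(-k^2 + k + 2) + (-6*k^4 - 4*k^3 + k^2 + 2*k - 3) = -6*k^4 - 4*k^3 + 3*k - 1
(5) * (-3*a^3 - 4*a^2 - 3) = -15*a^3 - 20*a^2 - 15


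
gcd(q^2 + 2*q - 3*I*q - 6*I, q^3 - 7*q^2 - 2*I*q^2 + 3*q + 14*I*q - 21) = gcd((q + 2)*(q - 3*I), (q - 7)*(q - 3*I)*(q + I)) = q - 3*I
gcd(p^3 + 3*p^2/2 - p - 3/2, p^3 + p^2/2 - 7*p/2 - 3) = p^2 + 5*p/2 + 3/2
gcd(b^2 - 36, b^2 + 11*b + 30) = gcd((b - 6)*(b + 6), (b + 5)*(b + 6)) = b + 6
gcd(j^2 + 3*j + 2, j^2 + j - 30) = 1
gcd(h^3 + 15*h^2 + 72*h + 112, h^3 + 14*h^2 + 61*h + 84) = h^2 + 11*h + 28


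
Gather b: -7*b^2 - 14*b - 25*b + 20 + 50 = -7*b^2 - 39*b + 70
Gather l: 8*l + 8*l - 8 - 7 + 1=16*l - 14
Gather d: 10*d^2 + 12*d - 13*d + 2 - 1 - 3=10*d^2 - d - 2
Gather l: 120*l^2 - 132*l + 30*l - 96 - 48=120*l^2 - 102*l - 144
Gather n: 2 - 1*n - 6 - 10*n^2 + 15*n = -10*n^2 + 14*n - 4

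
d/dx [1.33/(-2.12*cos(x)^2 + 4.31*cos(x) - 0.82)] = (5.7323 - 5.6392*cos(x))*sin(x)/(2.12*cos(x)^2 - 4.31*cos(x) + 0.82)^2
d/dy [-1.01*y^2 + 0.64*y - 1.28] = 0.64 - 2.02*y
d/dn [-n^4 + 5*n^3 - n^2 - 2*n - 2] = -4*n^3 + 15*n^2 - 2*n - 2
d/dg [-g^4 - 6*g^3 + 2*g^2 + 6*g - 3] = -4*g^3 - 18*g^2 + 4*g + 6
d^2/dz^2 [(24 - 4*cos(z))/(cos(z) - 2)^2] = 4*(-85*cos(z)/4 - 8*cos(2*z) + cos(3*z)/4 + 20)/(cos(z) - 2)^4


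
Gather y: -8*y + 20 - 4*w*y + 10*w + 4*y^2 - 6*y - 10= 10*w + 4*y^2 + y*(-4*w - 14) + 10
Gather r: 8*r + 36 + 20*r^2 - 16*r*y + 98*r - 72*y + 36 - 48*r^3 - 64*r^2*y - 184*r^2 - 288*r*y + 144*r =-48*r^3 + r^2*(-64*y - 164) + r*(250 - 304*y) - 72*y + 72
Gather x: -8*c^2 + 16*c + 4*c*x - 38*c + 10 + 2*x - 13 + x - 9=-8*c^2 - 22*c + x*(4*c + 3) - 12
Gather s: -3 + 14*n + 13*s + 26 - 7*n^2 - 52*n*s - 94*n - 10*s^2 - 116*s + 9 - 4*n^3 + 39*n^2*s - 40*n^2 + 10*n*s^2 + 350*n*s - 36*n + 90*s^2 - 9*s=-4*n^3 - 47*n^2 - 116*n + s^2*(10*n + 80) + s*(39*n^2 + 298*n - 112) + 32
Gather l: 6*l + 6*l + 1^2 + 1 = 12*l + 2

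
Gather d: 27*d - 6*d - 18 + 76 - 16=21*d + 42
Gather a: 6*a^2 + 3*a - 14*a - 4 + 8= 6*a^2 - 11*a + 4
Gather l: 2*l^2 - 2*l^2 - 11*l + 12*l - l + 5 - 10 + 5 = 0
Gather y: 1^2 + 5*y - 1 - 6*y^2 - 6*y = -6*y^2 - y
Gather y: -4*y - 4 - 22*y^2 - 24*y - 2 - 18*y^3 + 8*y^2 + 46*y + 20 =-18*y^3 - 14*y^2 + 18*y + 14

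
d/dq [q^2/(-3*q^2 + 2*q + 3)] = 2*q*(q + 3)/(9*q^4 - 12*q^3 - 14*q^2 + 12*q + 9)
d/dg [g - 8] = 1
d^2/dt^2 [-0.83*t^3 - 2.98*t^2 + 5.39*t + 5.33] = -4.98*t - 5.96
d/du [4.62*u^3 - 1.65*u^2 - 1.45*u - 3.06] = 13.86*u^2 - 3.3*u - 1.45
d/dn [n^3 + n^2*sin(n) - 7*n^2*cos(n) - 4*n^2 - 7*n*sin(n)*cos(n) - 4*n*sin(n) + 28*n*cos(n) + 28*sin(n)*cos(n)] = 7*n^2*sin(n) + n^2*cos(n) + 3*n^2 - 26*n*sin(n) - 18*n*cos(n) - 7*n*cos(2*n) - 8*n - 4*sin(n) - 7*sin(2*n)/2 + 28*cos(n) + 28*cos(2*n)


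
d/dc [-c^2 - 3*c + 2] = -2*c - 3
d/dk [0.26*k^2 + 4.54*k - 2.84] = 0.52*k + 4.54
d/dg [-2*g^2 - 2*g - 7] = -4*g - 2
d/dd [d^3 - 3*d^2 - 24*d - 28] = 3*d^2 - 6*d - 24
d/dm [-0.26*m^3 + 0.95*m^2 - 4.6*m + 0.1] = -0.78*m^2 + 1.9*m - 4.6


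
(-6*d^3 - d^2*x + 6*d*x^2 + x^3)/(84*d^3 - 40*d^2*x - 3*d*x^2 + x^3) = (-d^2 + x^2)/(14*d^2 - 9*d*x + x^2)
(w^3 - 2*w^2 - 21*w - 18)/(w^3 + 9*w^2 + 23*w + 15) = (w - 6)/(w + 5)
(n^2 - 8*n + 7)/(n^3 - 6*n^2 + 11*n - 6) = (n - 7)/(n^2 - 5*n + 6)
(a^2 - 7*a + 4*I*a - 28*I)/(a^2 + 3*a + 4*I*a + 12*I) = (a - 7)/(a + 3)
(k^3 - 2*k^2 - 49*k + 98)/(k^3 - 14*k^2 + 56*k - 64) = (k^2 - 49)/(k^2 - 12*k + 32)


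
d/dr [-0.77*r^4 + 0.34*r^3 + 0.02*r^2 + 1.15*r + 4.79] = -3.08*r^3 + 1.02*r^2 + 0.04*r + 1.15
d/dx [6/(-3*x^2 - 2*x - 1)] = 12*(3*x + 1)/(3*x^2 + 2*x + 1)^2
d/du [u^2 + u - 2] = 2*u + 1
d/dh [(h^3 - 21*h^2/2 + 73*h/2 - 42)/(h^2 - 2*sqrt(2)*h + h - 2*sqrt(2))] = (-(2*h - 2*sqrt(2) + 1)*(2*h^3 - 21*h^2 + 73*h - 84) + (6*h^2 - 42*h + 73)*(h^2 - 2*sqrt(2)*h + h - 2*sqrt(2)))/(2*(h^2 - 2*sqrt(2)*h + h - 2*sqrt(2))^2)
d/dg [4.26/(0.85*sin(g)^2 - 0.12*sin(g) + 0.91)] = (0.5112 - 7.242*sin(g))*cos(g)/(0.85*sin(g)^2 - 0.12*sin(g) + 0.91)^2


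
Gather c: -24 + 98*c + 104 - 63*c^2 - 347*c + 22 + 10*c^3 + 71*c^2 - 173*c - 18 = 10*c^3 + 8*c^2 - 422*c + 84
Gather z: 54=54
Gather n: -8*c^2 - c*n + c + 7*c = -8*c^2 - c*n + 8*c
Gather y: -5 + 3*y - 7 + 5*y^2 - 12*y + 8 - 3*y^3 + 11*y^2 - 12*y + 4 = -3*y^3 + 16*y^2 - 21*y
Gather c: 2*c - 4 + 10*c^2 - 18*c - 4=10*c^2 - 16*c - 8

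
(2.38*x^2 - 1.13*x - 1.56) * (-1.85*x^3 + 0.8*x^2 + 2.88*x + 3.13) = -4.403*x^5 + 3.9945*x^4 + 8.8364*x^3 + 2.947*x^2 - 8.0297*x - 4.8828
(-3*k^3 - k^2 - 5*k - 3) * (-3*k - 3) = 9*k^4 + 12*k^3 + 18*k^2 + 24*k + 9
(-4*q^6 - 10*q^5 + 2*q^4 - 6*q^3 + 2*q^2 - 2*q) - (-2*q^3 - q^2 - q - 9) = -4*q^6 - 10*q^5 + 2*q^4 - 4*q^3 + 3*q^2 - q + 9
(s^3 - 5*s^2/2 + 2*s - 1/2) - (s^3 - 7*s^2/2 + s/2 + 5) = s^2 + 3*s/2 - 11/2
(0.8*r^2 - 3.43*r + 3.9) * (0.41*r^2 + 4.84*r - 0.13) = 0.328*r^4 + 2.4657*r^3 - 15.1062*r^2 + 19.3219*r - 0.507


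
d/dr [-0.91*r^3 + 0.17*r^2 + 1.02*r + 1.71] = -2.73*r^2 + 0.34*r + 1.02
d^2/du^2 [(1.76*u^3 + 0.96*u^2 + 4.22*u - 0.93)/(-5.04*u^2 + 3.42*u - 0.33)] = (-1.13686837721616e-13*u^5 + 1.4210854715202e-14*u^4 - 282.801024*u^3 + 163.238976*u^2 - 55.219104*u + 8.92728)/(128.024064*u^6 - 260.620416*u^5 + 201.997152*u^4 - 74.130552*u^3 + 13.226004*u^2 - 1.117314*u + 0.035937)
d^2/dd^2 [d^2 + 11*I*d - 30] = 2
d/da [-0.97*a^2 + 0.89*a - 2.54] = 0.89 - 1.94*a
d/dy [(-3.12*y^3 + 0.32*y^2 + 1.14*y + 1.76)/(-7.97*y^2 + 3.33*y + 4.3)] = (24.8664*y^4 - 20.7792*y^3 - 30.0966*y^2 + 30.8064*y - 0.958800000000001)/(63.5209*y^4 - 53.0802*y^3 - 57.4531*y^2 + 28.638*y + 18.49)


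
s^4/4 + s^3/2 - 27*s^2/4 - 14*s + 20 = (s/4 + 1)*(s - 5)*(s - 1)*(s + 4)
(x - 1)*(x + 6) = x^2 + 5*x - 6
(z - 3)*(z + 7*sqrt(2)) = z^2 - 3*z + 7*sqrt(2)*z - 21*sqrt(2)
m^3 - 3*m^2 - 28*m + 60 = (m - 6)*(m - 2)*(m + 5)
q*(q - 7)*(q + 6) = q^3 - q^2 - 42*q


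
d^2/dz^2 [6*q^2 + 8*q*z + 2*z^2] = 4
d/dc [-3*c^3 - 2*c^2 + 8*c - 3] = -9*c^2 - 4*c + 8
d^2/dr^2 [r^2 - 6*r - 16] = 2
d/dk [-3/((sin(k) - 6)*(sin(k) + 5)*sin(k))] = 3*(3*cos(k) - 2/tan(k) - 30*cos(k)/sin(k)^2)/((sin(k) - 6)^2*(sin(k) + 5)^2)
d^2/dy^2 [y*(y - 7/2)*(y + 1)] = 6*y - 5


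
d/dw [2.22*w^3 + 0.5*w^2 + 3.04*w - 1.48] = 6.66*w^2 + 1.0*w + 3.04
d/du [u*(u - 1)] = 2*u - 1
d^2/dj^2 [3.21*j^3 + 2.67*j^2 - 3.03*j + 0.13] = 19.26*j + 5.34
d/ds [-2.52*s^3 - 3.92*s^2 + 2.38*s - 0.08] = -7.56*s^2 - 7.84*s + 2.38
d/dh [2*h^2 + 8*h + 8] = 4*h + 8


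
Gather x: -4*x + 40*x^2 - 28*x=40*x^2 - 32*x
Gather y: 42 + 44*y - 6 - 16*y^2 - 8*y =-16*y^2 + 36*y + 36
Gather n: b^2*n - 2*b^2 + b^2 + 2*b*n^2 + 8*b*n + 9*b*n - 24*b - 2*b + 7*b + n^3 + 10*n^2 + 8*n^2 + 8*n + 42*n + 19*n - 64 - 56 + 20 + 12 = -b^2 - 19*b + n^3 + n^2*(2*b + 18) + n*(b^2 + 17*b + 69) - 88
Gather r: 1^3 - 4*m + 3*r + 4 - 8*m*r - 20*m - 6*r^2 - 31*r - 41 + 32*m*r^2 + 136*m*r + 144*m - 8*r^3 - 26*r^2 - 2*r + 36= 120*m - 8*r^3 + r^2*(32*m - 32) + r*(128*m - 30)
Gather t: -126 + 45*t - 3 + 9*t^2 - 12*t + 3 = 9*t^2 + 33*t - 126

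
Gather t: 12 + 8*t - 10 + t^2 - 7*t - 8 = t^2 + t - 6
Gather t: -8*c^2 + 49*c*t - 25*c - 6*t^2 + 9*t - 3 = -8*c^2 - 25*c - 6*t^2 + t*(49*c + 9) - 3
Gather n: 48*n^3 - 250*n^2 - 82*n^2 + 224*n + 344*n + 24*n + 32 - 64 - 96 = 48*n^3 - 332*n^2 + 592*n - 128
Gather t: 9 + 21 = 30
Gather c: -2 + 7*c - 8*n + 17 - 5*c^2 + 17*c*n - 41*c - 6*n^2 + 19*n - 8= -5*c^2 + c*(17*n - 34) - 6*n^2 + 11*n + 7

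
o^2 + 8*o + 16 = (o + 4)^2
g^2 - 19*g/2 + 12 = (g - 8)*(g - 3/2)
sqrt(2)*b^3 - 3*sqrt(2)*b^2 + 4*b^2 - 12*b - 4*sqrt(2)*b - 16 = (b - 4)*(b + 2*sqrt(2))*(sqrt(2)*b + sqrt(2))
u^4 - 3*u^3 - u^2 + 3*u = u*(u - 3)*(u - 1)*(u + 1)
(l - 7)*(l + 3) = l^2 - 4*l - 21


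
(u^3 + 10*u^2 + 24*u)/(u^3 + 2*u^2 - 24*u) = (u + 4)/(u - 4)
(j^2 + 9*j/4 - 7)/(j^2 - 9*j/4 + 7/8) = 2*(j + 4)/(2*j - 1)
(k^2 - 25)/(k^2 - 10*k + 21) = (k^2 - 25)/(k^2 - 10*k + 21)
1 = 1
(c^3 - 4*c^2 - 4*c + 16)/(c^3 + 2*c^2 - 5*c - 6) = (c^2 - 2*c - 8)/(c^2 + 4*c + 3)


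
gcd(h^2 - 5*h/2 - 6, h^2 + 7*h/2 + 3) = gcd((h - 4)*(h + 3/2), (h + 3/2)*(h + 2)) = h + 3/2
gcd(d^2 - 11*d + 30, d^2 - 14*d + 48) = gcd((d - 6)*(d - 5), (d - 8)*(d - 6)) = d - 6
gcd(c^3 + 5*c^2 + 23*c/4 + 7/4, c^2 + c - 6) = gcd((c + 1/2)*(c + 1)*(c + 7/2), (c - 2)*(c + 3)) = 1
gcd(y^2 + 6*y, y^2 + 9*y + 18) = y + 6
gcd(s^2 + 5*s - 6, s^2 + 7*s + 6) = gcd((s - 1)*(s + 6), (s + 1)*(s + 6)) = s + 6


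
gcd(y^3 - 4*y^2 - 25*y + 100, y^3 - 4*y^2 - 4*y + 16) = y - 4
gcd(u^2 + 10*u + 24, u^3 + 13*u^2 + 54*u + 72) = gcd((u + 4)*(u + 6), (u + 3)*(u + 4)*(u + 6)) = u^2 + 10*u + 24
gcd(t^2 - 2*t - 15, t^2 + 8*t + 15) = t + 3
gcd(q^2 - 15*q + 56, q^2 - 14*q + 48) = q - 8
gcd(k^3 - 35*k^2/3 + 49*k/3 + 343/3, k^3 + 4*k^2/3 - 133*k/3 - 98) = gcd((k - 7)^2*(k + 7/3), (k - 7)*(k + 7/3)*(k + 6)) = k^2 - 14*k/3 - 49/3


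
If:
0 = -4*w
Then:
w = 0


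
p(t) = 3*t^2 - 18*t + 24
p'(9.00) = 36.00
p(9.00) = 105.00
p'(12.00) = 54.00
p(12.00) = 240.00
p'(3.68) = 4.08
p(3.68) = -1.61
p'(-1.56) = -27.36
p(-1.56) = 59.38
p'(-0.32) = -19.92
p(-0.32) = 30.07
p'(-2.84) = -35.04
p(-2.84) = 99.32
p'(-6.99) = -59.94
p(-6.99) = 296.40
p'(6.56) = 21.36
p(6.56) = 35.02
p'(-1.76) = -28.56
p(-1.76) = 64.97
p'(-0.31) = -19.86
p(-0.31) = 29.87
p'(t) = 6*t - 18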